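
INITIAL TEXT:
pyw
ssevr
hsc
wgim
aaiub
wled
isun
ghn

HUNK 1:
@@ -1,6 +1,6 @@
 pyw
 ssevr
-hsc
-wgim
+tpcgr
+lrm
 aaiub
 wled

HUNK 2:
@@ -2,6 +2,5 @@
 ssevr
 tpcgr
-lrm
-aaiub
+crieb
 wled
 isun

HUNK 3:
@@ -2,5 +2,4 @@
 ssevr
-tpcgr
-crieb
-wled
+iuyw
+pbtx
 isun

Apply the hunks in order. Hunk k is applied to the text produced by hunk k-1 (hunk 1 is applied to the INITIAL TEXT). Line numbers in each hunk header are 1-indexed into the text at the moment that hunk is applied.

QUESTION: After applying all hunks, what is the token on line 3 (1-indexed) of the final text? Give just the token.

Hunk 1: at line 1 remove [hsc,wgim] add [tpcgr,lrm] -> 8 lines: pyw ssevr tpcgr lrm aaiub wled isun ghn
Hunk 2: at line 2 remove [lrm,aaiub] add [crieb] -> 7 lines: pyw ssevr tpcgr crieb wled isun ghn
Hunk 3: at line 2 remove [tpcgr,crieb,wled] add [iuyw,pbtx] -> 6 lines: pyw ssevr iuyw pbtx isun ghn
Final line 3: iuyw

Answer: iuyw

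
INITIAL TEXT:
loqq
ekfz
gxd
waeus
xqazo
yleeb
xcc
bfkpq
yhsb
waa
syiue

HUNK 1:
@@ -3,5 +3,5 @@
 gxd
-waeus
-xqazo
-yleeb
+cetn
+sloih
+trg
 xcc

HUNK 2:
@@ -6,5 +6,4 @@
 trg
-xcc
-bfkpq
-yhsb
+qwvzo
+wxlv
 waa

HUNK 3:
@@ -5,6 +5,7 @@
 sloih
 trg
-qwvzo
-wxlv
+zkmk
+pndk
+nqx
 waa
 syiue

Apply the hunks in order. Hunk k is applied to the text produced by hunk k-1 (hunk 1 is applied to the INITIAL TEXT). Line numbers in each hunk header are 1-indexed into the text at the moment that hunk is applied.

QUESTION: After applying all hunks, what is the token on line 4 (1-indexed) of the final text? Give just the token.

Answer: cetn

Derivation:
Hunk 1: at line 3 remove [waeus,xqazo,yleeb] add [cetn,sloih,trg] -> 11 lines: loqq ekfz gxd cetn sloih trg xcc bfkpq yhsb waa syiue
Hunk 2: at line 6 remove [xcc,bfkpq,yhsb] add [qwvzo,wxlv] -> 10 lines: loqq ekfz gxd cetn sloih trg qwvzo wxlv waa syiue
Hunk 3: at line 5 remove [qwvzo,wxlv] add [zkmk,pndk,nqx] -> 11 lines: loqq ekfz gxd cetn sloih trg zkmk pndk nqx waa syiue
Final line 4: cetn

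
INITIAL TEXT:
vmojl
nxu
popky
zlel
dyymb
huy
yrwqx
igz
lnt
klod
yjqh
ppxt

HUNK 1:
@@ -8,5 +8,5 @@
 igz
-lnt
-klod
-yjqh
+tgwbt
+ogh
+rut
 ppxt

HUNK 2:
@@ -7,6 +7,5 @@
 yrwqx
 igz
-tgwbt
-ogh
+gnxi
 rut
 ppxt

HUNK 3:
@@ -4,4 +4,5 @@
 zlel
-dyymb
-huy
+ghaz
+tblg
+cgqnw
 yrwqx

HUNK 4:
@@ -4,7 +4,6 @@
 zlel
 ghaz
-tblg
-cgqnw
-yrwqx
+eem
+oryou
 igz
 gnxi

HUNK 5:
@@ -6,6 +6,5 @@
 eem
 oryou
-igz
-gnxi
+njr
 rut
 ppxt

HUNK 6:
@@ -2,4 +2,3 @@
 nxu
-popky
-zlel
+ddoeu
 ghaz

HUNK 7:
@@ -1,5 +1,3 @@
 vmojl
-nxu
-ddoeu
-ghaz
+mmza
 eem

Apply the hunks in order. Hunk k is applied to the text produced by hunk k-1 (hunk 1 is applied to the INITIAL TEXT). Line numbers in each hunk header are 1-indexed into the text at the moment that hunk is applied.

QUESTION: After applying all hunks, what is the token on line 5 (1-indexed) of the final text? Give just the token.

Answer: njr

Derivation:
Hunk 1: at line 8 remove [lnt,klod,yjqh] add [tgwbt,ogh,rut] -> 12 lines: vmojl nxu popky zlel dyymb huy yrwqx igz tgwbt ogh rut ppxt
Hunk 2: at line 7 remove [tgwbt,ogh] add [gnxi] -> 11 lines: vmojl nxu popky zlel dyymb huy yrwqx igz gnxi rut ppxt
Hunk 3: at line 4 remove [dyymb,huy] add [ghaz,tblg,cgqnw] -> 12 lines: vmojl nxu popky zlel ghaz tblg cgqnw yrwqx igz gnxi rut ppxt
Hunk 4: at line 4 remove [tblg,cgqnw,yrwqx] add [eem,oryou] -> 11 lines: vmojl nxu popky zlel ghaz eem oryou igz gnxi rut ppxt
Hunk 5: at line 6 remove [igz,gnxi] add [njr] -> 10 lines: vmojl nxu popky zlel ghaz eem oryou njr rut ppxt
Hunk 6: at line 2 remove [popky,zlel] add [ddoeu] -> 9 lines: vmojl nxu ddoeu ghaz eem oryou njr rut ppxt
Hunk 7: at line 1 remove [nxu,ddoeu,ghaz] add [mmza] -> 7 lines: vmojl mmza eem oryou njr rut ppxt
Final line 5: njr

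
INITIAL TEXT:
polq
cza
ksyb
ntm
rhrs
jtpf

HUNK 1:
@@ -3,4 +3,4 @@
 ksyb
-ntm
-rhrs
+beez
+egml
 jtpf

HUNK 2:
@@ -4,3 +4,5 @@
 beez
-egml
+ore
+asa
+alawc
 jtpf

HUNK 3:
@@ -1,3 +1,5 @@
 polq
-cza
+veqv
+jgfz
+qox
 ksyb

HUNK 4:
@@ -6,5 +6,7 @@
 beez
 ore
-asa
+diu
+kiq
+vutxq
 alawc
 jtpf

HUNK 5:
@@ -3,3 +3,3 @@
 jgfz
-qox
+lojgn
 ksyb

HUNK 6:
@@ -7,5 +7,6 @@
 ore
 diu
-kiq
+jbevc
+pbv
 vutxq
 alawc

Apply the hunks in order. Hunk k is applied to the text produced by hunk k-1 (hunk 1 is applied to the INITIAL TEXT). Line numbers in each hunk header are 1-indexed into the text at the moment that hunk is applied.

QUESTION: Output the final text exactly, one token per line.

Hunk 1: at line 3 remove [ntm,rhrs] add [beez,egml] -> 6 lines: polq cza ksyb beez egml jtpf
Hunk 2: at line 4 remove [egml] add [ore,asa,alawc] -> 8 lines: polq cza ksyb beez ore asa alawc jtpf
Hunk 3: at line 1 remove [cza] add [veqv,jgfz,qox] -> 10 lines: polq veqv jgfz qox ksyb beez ore asa alawc jtpf
Hunk 4: at line 6 remove [asa] add [diu,kiq,vutxq] -> 12 lines: polq veqv jgfz qox ksyb beez ore diu kiq vutxq alawc jtpf
Hunk 5: at line 3 remove [qox] add [lojgn] -> 12 lines: polq veqv jgfz lojgn ksyb beez ore diu kiq vutxq alawc jtpf
Hunk 6: at line 7 remove [kiq] add [jbevc,pbv] -> 13 lines: polq veqv jgfz lojgn ksyb beez ore diu jbevc pbv vutxq alawc jtpf

Answer: polq
veqv
jgfz
lojgn
ksyb
beez
ore
diu
jbevc
pbv
vutxq
alawc
jtpf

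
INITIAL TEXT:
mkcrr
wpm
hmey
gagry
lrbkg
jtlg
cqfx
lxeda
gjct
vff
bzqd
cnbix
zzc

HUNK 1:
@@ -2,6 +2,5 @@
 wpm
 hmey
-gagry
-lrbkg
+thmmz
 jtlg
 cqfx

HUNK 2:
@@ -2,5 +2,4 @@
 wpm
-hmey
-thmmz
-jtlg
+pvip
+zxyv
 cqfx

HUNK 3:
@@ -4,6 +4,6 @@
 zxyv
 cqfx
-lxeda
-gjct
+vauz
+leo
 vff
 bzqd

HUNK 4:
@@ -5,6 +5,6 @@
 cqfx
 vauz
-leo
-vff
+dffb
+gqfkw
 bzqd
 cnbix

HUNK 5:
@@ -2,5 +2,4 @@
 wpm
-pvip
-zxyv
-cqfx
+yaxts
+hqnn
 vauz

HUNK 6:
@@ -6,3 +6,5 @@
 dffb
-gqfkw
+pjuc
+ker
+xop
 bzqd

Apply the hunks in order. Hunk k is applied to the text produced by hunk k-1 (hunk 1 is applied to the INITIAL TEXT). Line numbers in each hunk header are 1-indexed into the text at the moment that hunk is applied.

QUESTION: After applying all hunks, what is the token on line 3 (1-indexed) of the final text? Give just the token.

Hunk 1: at line 2 remove [gagry,lrbkg] add [thmmz] -> 12 lines: mkcrr wpm hmey thmmz jtlg cqfx lxeda gjct vff bzqd cnbix zzc
Hunk 2: at line 2 remove [hmey,thmmz,jtlg] add [pvip,zxyv] -> 11 lines: mkcrr wpm pvip zxyv cqfx lxeda gjct vff bzqd cnbix zzc
Hunk 3: at line 4 remove [lxeda,gjct] add [vauz,leo] -> 11 lines: mkcrr wpm pvip zxyv cqfx vauz leo vff bzqd cnbix zzc
Hunk 4: at line 5 remove [leo,vff] add [dffb,gqfkw] -> 11 lines: mkcrr wpm pvip zxyv cqfx vauz dffb gqfkw bzqd cnbix zzc
Hunk 5: at line 2 remove [pvip,zxyv,cqfx] add [yaxts,hqnn] -> 10 lines: mkcrr wpm yaxts hqnn vauz dffb gqfkw bzqd cnbix zzc
Hunk 6: at line 6 remove [gqfkw] add [pjuc,ker,xop] -> 12 lines: mkcrr wpm yaxts hqnn vauz dffb pjuc ker xop bzqd cnbix zzc
Final line 3: yaxts

Answer: yaxts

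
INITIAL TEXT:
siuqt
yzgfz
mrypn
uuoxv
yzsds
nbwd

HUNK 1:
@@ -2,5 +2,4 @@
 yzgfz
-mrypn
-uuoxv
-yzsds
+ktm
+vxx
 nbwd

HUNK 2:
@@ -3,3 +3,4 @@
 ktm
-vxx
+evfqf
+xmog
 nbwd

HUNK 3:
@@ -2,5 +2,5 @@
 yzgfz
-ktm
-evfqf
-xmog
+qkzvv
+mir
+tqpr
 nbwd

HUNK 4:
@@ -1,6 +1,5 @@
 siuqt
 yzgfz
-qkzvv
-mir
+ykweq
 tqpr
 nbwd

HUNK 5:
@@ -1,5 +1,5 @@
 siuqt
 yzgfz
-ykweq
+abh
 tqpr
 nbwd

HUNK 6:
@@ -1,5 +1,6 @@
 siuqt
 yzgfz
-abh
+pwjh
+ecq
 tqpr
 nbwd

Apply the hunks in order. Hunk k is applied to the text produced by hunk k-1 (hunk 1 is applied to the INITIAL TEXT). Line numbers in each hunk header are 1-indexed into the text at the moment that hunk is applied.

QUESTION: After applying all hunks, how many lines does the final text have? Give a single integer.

Hunk 1: at line 2 remove [mrypn,uuoxv,yzsds] add [ktm,vxx] -> 5 lines: siuqt yzgfz ktm vxx nbwd
Hunk 2: at line 3 remove [vxx] add [evfqf,xmog] -> 6 lines: siuqt yzgfz ktm evfqf xmog nbwd
Hunk 3: at line 2 remove [ktm,evfqf,xmog] add [qkzvv,mir,tqpr] -> 6 lines: siuqt yzgfz qkzvv mir tqpr nbwd
Hunk 4: at line 1 remove [qkzvv,mir] add [ykweq] -> 5 lines: siuqt yzgfz ykweq tqpr nbwd
Hunk 5: at line 1 remove [ykweq] add [abh] -> 5 lines: siuqt yzgfz abh tqpr nbwd
Hunk 6: at line 1 remove [abh] add [pwjh,ecq] -> 6 lines: siuqt yzgfz pwjh ecq tqpr nbwd
Final line count: 6

Answer: 6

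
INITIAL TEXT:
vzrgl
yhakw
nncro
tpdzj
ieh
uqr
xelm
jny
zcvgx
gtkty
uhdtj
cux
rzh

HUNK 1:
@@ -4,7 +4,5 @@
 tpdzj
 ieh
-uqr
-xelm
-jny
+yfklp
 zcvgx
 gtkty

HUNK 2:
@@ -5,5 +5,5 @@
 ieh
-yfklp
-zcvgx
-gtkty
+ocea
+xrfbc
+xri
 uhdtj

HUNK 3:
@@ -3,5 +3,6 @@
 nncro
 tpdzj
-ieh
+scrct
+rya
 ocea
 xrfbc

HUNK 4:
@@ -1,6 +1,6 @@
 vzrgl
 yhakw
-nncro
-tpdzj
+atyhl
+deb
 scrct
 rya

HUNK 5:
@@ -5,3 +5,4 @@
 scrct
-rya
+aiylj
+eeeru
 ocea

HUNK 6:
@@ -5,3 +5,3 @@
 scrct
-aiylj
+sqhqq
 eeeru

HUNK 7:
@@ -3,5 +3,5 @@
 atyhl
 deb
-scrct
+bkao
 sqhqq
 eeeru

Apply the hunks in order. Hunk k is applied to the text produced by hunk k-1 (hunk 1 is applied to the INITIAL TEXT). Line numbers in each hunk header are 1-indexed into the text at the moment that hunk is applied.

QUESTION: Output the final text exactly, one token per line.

Answer: vzrgl
yhakw
atyhl
deb
bkao
sqhqq
eeeru
ocea
xrfbc
xri
uhdtj
cux
rzh

Derivation:
Hunk 1: at line 4 remove [uqr,xelm,jny] add [yfklp] -> 11 lines: vzrgl yhakw nncro tpdzj ieh yfklp zcvgx gtkty uhdtj cux rzh
Hunk 2: at line 5 remove [yfklp,zcvgx,gtkty] add [ocea,xrfbc,xri] -> 11 lines: vzrgl yhakw nncro tpdzj ieh ocea xrfbc xri uhdtj cux rzh
Hunk 3: at line 3 remove [ieh] add [scrct,rya] -> 12 lines: vzrgl yhakw nncro tpdzj scrct rya ocea xrfbc xri uhdtj cux rzh
Hunk 4: at line 1 remove [nncro,tpdzj] add [atyhl,deb] -> 12 lines: vzrgl yhakw atyhl deb scrct rya ocea xrfbc xri uhdtj cux rzh
Hunk 5: at line 5 remove [rya] add [aiylj,eeeru] -> 13 lines: vzrgl yhakw atyhl deb scrct aiylj eeeru ocea xrfbc xri uhdtj cux rzh
Hunk 6: at line 5 remove [aiylj] add [sqhqq] -> 13 lines: vzrgl yhakw atyhl deb scrct sqhqq eeeru ocea xrfbc xri uhdtj cux rzh
Hunk 7: at line 3 remove [scrct] add [bkao] -> 13 lines: vzrgl yhakw atyhl deb bkao sqhqq eeeru ocea xrfbc xri uhdtj cux rzh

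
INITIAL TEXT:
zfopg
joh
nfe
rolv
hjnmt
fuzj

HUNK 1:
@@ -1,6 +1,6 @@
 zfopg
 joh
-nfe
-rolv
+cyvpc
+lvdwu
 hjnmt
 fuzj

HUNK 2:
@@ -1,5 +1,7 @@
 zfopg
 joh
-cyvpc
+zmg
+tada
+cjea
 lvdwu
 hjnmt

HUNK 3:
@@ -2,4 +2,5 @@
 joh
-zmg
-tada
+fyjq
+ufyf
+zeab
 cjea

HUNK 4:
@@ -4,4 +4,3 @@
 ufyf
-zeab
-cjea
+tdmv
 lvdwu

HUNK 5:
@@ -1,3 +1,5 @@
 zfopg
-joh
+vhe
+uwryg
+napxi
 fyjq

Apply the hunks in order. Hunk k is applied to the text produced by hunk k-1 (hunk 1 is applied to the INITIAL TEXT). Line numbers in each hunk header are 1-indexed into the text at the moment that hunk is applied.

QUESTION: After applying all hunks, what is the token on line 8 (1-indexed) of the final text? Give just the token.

Answer: lvdwu

Derivation:
Hunk 1: at line 1 remove [nfe,rolv] add [cyvpc,lvdwu] -> 6 lines: zfopg joh cyvpc lvdwu hjnmt fuzj
Hunk 2: at line 1 remove [cyvpc] add [zmg,tada,cjea] -> 8 lines: zfopg joh zmg tada cjea lvdwu hjnmt fuzj
Hunk 3: at line 2 remove [zmg,tada] add [fyjq,ufyf,zeab] -> 9 lines: zfopg joh fyjq ufyf zeab cjea lvdwu hjnmt fuzj
Hunk 4: at line 4 remove [zeab,cjea] add [tdmv] -> 8 lines: zfopg joh fyjq ufyf tdmv lvdwu hjnmt fuzj
Hunk 5: at line 1 remove [joh] add [vhe,uwryg,napxi] -> 10 lines: zfopg vhe uwryg napxi fyjq ufyf tdmv lvdwu hjnmt fuzj
Final line 8: lvdwu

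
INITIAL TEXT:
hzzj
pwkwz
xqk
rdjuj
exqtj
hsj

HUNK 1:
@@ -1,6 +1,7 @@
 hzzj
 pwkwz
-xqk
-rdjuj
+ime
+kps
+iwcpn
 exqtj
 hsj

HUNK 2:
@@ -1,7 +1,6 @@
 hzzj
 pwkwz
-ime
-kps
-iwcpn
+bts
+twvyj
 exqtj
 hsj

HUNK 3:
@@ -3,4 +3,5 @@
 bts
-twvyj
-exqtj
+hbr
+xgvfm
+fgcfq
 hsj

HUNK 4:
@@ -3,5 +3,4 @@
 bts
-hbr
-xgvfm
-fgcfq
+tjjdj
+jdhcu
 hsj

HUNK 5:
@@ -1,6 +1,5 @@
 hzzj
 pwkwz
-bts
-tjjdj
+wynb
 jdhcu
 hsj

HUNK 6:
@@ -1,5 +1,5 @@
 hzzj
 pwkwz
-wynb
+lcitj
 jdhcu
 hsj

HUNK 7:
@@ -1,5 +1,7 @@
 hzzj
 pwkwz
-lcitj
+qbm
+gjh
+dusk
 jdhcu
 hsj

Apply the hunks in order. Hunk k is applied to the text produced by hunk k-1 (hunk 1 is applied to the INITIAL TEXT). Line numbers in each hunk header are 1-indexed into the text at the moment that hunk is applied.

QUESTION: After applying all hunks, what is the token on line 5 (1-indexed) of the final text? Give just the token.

Hunk 1: at line 1 remove [xqk,rdjuj] add [ime,kps,iwcpn] -> 7 lines: hzzj pwkwz ime kps iwcpn exqtj hsj
Hunk 2: at line 1 remove [ime,kps,iwcpn] add [bts,twvyj] -> 6 lines: hzzj pwkwz bts twvyj exqtj hsj
Hunk 3: at line 3 remove [twvyj,exqtj] add [hbr,xgvfm,fgcfq] -> 7 lines: hzzj pwkwz bts hbr xgvfm fgcfq hsj
Hunk 4: at line 3 remove [hbr,xgvfm,fgcfq] add [tjjdj,jdhcu] -> 6 lines: hzzj pwkwz bts tjjdj jdhcu hsj
Hunk 5: at line 1 remove [bts,tjjdj] add [wynb] -> 5 lines: hzzj pwkwz wynb jdhcu hsj
Hunk 6: at line 1 remove [wynb] add [lcitj] -> 5 lines: hzzj pwkwz lcitj jdhcu hsj
Hunk 7: at line 1 remove [lcitj] add [qbm,gjh,dusk] -> 7 lines: hzzj pwkwz qbm gjh dusk jdhcu hsj
Final line 5: dusk

Answer: dusk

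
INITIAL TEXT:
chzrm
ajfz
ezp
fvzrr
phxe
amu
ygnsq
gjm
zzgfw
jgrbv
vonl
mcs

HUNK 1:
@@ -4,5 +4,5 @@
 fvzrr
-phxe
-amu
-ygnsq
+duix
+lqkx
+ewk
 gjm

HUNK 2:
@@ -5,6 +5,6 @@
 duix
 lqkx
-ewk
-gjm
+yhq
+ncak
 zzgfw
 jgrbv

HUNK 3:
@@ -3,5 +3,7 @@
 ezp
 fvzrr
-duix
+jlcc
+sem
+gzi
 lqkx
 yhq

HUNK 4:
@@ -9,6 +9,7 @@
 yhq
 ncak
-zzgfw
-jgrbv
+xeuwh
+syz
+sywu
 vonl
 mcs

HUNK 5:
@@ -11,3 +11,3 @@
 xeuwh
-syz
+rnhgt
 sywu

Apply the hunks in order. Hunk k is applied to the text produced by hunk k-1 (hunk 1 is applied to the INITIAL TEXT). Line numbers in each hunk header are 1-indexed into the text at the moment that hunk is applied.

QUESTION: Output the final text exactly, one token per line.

Answer: chzrm
ajfz
ezp
fvzrr
jlcc
sem
gzi
lqkx
yhq
ncak
xeuwh
rnhgt
sywu
vonl
mcs

Derivation:
Hunk 1: at line 4 remove [phxe,amu,ygnsq] add [duix,lqkx,ewk] -> 12 lines: chzrm ajfz ezp fvzrr duix lqkx ewk gjm zzgfw jgrbv vonl mcs
Hunk 2: at line 5 remove [ewk,gjm] add [yhq,ncak] -> 12 lines: chzrm ajfz ezp fvzrr duix lqkx yhq ncak zzgfw jgrbv vonl mcs
Hunk 3: at line 3 remove [duix] add [jlcc,sem,gzi] -> 14 lines: chzrm ajfz ezp fvzrr jlcc sem gzi lqkx yhq ncak zzgfw jgrbv vonl mcs
Hunk 4: at line 9 remove [zzgfw,jgrbv] add [xeuwh,syz,sywu] -> 15 lines: chzrm ajfz ezp fvzrr jlcc sem gzi lqkx yhq ncak xeuwh syz sywu vonl mcs
Hunk 5: at line 11 remove [syz] add [rnhgt] -> 15 lines: chzrm ajfz ezp fvzrr jlcc sem gzi lqkx yhq ncak xeuwh rnhgt sywu vonl mcs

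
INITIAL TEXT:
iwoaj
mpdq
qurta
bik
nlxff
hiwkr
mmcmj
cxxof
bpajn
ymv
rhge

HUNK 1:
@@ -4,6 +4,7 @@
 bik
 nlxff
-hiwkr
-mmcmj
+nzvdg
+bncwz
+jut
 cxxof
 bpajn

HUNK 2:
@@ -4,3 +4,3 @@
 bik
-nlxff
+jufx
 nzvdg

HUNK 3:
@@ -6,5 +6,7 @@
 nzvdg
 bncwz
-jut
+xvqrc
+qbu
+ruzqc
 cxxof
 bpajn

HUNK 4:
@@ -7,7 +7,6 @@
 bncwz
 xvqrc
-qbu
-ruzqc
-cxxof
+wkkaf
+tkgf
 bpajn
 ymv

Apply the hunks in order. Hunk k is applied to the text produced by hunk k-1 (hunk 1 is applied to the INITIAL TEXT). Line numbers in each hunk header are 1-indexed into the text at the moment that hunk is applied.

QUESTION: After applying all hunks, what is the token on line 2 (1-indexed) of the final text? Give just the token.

Hunk 1: at line 4 remove [hiwkr,mmcmj] add [nzvdg,bncwz,jut] -> 12 lines: iwoaj mpdq qurta bik nlxff nzvdg bncwz jut cxxof bpajn ymv rhge
Hunk 2: at line 4 remove [nlxff] add [jufx] -> 12 lines: iwoaj mpdq qurta bik jufx nzvdg bncwz jut cxxof bpajn ymv rhge
Hunk 3: at line 6 remove [jut] add [xvqrc,qbu,ruzqc] -> 14 lines: iwoaj mpdq qurta bik jufx nzvdg bncwz xvqrc qbu ruzqc cxxof bpajn ymv rhge
Hunk 4: at line 7 remove [qbu,ruzqc,cxxof] add [wkkaf,tkgf] -> 13 lines: iwoaj mpdq qurta bik jufx nzvdg bncwz xvqrc wkkaf tkgf bpajn ymv rhge
Final line 2: mpdq

Answer: mpdq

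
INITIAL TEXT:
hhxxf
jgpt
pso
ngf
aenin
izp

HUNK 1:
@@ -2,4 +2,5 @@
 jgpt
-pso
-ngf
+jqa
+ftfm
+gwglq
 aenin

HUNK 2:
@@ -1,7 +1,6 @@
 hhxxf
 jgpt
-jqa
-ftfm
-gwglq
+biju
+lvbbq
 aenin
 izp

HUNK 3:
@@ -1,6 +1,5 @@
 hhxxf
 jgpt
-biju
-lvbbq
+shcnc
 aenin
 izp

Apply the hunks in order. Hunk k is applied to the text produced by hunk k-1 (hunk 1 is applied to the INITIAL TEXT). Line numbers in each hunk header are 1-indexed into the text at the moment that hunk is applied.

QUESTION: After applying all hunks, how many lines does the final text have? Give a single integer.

Answer: 5

Derivation:
Hunk 1: at line 2 remove [pso,ngf] add [jqa,ftfm,gwglq] -> 7 lines: hhxxf jgpt jqa ftfm gwglq aenin izp
Hunk 2: at line 1 remove [jqa,ftfm,gwglq] add [biju,lvbbq] -> 6 lines: hhxxf jgpt biju lvbbq aenin izp
Hunk 3: at line 1 remove [biju,lvbbq] add [shcnc] -> 5 lines: hhxxf jgpt shcnc aenin izp
Final line count: 5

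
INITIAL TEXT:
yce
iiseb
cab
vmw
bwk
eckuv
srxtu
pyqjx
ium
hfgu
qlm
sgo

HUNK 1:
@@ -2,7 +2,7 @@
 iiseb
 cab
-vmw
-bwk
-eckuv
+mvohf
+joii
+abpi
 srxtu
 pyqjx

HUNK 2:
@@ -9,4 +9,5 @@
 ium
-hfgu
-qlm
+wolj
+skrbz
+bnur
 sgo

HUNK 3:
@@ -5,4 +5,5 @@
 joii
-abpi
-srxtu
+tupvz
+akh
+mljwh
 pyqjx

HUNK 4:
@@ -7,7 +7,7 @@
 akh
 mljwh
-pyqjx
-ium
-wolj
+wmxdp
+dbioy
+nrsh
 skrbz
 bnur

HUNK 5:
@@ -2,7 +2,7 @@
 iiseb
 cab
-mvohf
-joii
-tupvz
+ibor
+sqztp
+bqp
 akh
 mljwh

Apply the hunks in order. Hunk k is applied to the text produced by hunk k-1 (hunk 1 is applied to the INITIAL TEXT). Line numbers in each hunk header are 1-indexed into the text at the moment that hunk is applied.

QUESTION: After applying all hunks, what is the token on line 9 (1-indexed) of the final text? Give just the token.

Answer: wmxdp

Derivation:
Hunk 1: at line 2 remove [vmw,bwk,eckuv] add [mvohf,joii,abpi] -> 12 lines: yce iiseb cab mvohf joii abpi srxtu pyqjx ium hfgu qlm sgo
Hunk 2: at line 9 remove [hfgu,qlm] add [wolj,skrbz,bnur] -> 13 lines: yce iiseb cab mvohf joii abpi srxtu pyqjx ium wolj skrbz bnur sgo
Hunk 3: at line 5 remove [abpi,srxtu] add [tupvz,akh,mljwh] -> 14 lines: yce iiseb cab mvohf joii tupvz akh mljwh pyqjx ium wolj skrbz bnur sgo
Hunk 4: at line 7 remove [pyqjx,ium,wolj] add [wmxdp,dbioy,nrsh] -> 14 lines: yce iiseb cab mvohf joii tupvz akh mljwh wmxdp dbioy nrsh skrbz bnur sgo
Hunk 5: at line 2 remove [mvohf,joii,tupvz] add [ibor,sqztp,bqp] -> 14 lines: yce iiseb cab ibor sqztp bqp akh mljwh wmxdp dbioy nrsh skrbz bnur sgo
Final line 9: wmxdp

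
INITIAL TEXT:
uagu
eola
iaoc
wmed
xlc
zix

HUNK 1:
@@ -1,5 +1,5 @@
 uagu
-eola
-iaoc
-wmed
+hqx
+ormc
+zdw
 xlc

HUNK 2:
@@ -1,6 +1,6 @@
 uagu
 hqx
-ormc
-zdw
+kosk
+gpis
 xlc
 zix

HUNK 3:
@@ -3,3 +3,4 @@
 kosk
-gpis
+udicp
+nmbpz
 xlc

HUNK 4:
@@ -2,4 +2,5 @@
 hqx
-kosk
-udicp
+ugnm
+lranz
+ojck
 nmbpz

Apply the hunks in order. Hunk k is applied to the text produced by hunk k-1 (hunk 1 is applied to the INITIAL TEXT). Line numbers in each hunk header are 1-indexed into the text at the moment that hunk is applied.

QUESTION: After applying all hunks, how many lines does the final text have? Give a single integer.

Answer: 8

Derivation:
Hunk 1: at line 1 remove [eola,iaoc,wmed] add [hqx,ormc,zdw] -> 6 lines: uagu hqx ormc zdw xlc zix
Hunk 2: at line 1 remove [ormc,zdw] add [kosk,gpis] -> 6 lines: uagu hqx kosk gpis xlc zix
Hunk 3: at line 3 remove [gpis] add [udicp,nmbpz] -> 7 lines: uagu hqx kosk udicp nmbpz xlc zix
Hunk 4: at line 2 remove [kosk,udicp] add [ugnm,lranz,ojck] -> 8 lines: uagu hqx ugnm lranz ojck nmbpz xlc zix
Final line count: 8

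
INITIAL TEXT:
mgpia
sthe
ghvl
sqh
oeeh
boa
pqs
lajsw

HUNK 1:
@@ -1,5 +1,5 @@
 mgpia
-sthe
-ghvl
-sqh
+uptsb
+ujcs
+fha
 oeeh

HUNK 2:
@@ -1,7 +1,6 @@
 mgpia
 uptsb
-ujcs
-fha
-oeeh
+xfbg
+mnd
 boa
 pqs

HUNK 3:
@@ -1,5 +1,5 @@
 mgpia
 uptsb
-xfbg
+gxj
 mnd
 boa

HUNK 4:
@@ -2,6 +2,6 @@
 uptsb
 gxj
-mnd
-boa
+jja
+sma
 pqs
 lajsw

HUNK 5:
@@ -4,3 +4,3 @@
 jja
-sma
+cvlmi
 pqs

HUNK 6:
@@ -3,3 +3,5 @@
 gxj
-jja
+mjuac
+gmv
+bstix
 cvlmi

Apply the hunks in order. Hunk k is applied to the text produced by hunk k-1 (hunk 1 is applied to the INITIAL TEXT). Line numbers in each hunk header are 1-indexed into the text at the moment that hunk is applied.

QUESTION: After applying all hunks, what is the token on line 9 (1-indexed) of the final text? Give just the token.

Hunk 1: at line 1 remove [sthe,ghvl,sqh] add [uptsb,ujcs,fha] -> 8 lines: mgpia uptsb ujcs fha oeeh boa pqs lajsw
Hunk 2: at line 1 remove [ujcs,fha,oeeh] add [xfbg,mnd] -> 7 lines: mgpia uptsb xfbg mnd boa pqs lajsw
Hunk 3: at line 1 remove [xfbg] add [gxj] -> 7 lines: mgpia uptsb gxj mnd boa pqs lajsw
Hunk 4: at line 2 remove [mnd,boa] add [jja,sma] -> 7 lines: mgpia uptsb gxj jja sma pqs lajsw
Hunk 5: at line 4 remove [sma] add [cvlmi] -> 7 lines: mgpia uptsb gxj jja cvlmi pqs lajsw
Hunk 6: at line 3 remove [jja] add [mjuac,gmv,bstix] -> 9 lines: mgpia uptsb gxj mjuac gmv bstix cvlmi pqs lajsw
Final line 9: lajsw

Answer: lajsw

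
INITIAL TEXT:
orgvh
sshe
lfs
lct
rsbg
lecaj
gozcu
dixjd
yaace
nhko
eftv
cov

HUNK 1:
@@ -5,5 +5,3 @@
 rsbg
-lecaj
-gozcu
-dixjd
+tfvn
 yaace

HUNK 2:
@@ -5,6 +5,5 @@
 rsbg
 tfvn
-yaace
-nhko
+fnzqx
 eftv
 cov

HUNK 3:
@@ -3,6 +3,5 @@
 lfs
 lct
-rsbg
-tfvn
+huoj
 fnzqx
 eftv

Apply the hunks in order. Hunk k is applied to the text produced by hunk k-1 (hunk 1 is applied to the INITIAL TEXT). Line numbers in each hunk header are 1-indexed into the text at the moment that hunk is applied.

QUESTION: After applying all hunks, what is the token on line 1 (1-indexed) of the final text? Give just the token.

Hunk 1: at line 5 remove [lecaj,gozcu,dixjd] add [tfvn] -> 10 lines: orgvh sshe lfs lct rsbg tfvn yaace nhko eftv cov
Hunk 2: at line 5 remove [yaace,nhko] add [fnzqx] -> 9 lines: orgvh sshe lfs lct rsbg tfvn fnzqx eftv cov
Hunk 3: at line 3 remove [rsbg,tfvn] add [huoj] -> 8 lines: orgvh sshe lfs lct huoj fnzqx eftv cov
Final line 1: orgvh

Answer: orgvh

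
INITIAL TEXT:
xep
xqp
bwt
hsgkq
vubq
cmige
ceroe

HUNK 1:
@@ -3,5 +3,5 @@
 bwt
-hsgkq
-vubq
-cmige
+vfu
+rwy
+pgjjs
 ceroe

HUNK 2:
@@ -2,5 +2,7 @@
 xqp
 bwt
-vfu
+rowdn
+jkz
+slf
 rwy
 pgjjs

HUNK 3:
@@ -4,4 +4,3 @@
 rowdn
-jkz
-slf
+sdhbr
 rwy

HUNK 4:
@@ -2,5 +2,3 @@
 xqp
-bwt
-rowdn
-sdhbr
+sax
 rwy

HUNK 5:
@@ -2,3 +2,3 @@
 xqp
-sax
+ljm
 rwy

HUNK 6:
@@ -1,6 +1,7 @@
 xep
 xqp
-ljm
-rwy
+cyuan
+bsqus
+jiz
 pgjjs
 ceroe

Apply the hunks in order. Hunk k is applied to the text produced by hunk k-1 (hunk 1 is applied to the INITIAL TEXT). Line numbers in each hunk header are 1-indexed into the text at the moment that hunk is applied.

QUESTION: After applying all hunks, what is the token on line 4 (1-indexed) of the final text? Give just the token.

Hunk 1: at line 3 remove [hsgkq,vubq,cmige] add [vfu,rwy,pgjjs] -> 7 lines: xep xqp bwt vfu rwy pgjjs ceroe
Hunk 2: at line 2 remove [vfu] add [rowdn,jkz,slf] -> 9 lines: xep xqp bwt rowdn jkz slf rwy pgjjs ceroe
Hunk 3: at line 4 remove [jkz,slf] add [sdhbr] -> 8 lines: xep xqp bwt rowdn sdhbr rwy pgjjs ceroe
Hunk 4: at line 2 remove [bwt,rowdn,sdhbr] add [sax] -> 6 lines: xep xqp sax rwy pgjjs ceroe
Hunk 5: at line 2 remove [sax] add [ljm] -> 6 lines: xep xqp ljm rwy pgjjs ceroe
Hunk 6: at line 1 remove [ljm,rwy] add [cyuan,bsqus,jiz] -> 7 lines: xep xqp cyuan bsqus jiz pgjjs ceroe
Final line 4: bsqus

Answer: bsqus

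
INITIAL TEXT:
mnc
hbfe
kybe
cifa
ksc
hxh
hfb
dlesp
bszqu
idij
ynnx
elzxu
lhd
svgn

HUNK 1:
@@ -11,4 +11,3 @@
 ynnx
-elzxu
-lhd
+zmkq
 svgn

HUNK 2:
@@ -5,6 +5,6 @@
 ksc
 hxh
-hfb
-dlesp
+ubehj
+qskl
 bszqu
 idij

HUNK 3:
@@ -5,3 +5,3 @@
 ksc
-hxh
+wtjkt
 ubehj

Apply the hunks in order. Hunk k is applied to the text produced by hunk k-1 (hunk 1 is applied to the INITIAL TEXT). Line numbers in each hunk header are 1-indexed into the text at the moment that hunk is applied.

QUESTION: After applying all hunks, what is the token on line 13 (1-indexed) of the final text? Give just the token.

Answer: svgn

Derivation:
Hunk 1: at line 11 remove [elzxu,lhd] add [zmkq] -> 13 lines: mnc hbfe kybe cifa ksc hxh hfb dlesp bszqu idij ynnx zmkq svgn
Hunk 2: at line 5 remove [hfb,dlesp] add [ubehj,qskl] -> 13 lines: mnc hbfe kybe cifa ksc hxh ubehj qskl bszqu idij ynnx zmkq svgn
Hunk 3: at line 5 remove [hxh] add [wtjkt] -> 13 lines: mnc hbfe kybe cifa ksc wtjkt ubehj qskl bszqu idij ynnx zmkq svgn
Final line 13: svgn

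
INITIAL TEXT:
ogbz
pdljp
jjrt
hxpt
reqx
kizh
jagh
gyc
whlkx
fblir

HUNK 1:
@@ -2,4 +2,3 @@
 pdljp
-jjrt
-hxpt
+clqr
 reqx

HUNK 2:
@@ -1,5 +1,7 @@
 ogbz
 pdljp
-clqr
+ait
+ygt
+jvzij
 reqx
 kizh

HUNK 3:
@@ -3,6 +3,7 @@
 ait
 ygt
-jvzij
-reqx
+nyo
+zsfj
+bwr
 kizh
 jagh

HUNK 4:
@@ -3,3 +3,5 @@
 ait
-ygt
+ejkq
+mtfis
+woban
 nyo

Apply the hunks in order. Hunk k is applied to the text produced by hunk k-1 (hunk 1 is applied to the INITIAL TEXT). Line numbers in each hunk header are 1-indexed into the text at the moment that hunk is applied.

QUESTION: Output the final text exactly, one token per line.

Hunk 1: at line 2 remove [jjrt,hxpt] add [clqr] -> 9 lines: ogbz pdljp clqr reqx kizh jagh gyc whlkx fblir
Hunk 2: at line 1 remove [clqr] add [ait,ygt,jvzij] -> 11 lines: ogbz pdljp ait ygt jvzij reqx kizh jagh gyc whlkx fblir
Hunk 3: at line 3 remove [jvzij,reqx] add [nyo,zsfj,bwr] -> 12 lines: ogbz pdljp ait ygt nyo zsfj bwr kizh jagh gyc whlkx fblir
Hunk 4: at line 3 remove [ygt] add [ejkq,mtfis,woban] -> 14 lines: ogbz pdljp ait ejkq mtfis woban nyo zsfj bwr kizh jagh gyc whlkx fblir

Answer: ogbz
pdljp
ait
ejkq
mtfis
woban
nyo
zsfj
bwr
kizh
jagh
gyc
whlkx
fblir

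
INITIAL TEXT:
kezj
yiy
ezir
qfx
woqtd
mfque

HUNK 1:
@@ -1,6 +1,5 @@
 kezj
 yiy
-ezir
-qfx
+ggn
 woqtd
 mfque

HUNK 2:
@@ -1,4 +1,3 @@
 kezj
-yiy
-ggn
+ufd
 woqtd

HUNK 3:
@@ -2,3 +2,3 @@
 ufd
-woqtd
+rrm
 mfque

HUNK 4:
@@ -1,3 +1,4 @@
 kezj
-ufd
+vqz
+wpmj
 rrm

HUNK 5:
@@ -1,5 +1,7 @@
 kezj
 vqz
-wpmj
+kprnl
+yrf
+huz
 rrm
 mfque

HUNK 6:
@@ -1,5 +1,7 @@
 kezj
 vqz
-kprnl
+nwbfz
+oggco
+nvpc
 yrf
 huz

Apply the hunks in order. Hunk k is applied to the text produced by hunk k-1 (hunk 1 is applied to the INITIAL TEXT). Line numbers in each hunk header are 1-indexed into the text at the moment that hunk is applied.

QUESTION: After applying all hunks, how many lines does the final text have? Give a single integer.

Hunk 1: at line 1 remove [ezir,qfx] add [ggn] -> 5 lines: kezj yiy ggn woqtd mfque
Hunk 2: at line 1 remove [yiy,ggn] add [ufd] -> 4 lines: kezj ufd woqtd mfque
Hunk 3: at line 2 remove [woqtd] add [rrm] -> 4 lines: kezj ufd rrm mfque
Hunk 4: at line 1 remove [ufd] add [vqz,wpmj] -> 5 lines: kezj vqz wpmj rrm mfque
Hunk 5: at line 1 remove [wpmj] add [kprnl,yrf,huz] -> 7 lines: kezj vqz kprnl yrf huz rrm mfque
Hunk 6: at line 1 remove [kprnl] add [nwbfz,oggco,nvpc] -> 9 lines: kezj vqz nwbfz oggco nvpc yrf huz rrm mfque
Final line count: 9

Answer: 9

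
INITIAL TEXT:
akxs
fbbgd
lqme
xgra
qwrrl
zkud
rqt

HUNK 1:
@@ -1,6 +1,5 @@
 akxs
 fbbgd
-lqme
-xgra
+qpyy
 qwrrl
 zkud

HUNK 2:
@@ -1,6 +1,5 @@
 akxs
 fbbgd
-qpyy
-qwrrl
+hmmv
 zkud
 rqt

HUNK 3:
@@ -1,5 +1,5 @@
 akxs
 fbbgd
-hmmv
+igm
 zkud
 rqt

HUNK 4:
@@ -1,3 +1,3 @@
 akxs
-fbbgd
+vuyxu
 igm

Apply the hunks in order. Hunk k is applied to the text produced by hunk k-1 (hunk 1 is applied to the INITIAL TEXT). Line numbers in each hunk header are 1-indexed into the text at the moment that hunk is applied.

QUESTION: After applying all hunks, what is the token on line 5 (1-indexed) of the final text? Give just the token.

Answer: rqt

Derivation:
Hunk 1: at line 1 remove [lqme,xgra] add [qpyy] -> 6 lines: akxs fbbgd qpyy qwrrl zkud rqt
Hunk 2: at line 1 remove [qpyy,qwrrl] add [hmmv] -> 5 lines: akxs fbbgd hmmv zkud rqt
Hunk 3: at line 1 remove [hmmv] add [igm] -> 5 lines: akxs fbbgd igm zkud rqt
Hunk 4: at line 1 remove [fbbgd] add [vuyxu] -> 5 lines: akxs vuyxu igm zkud rqt
Final line 5: rqt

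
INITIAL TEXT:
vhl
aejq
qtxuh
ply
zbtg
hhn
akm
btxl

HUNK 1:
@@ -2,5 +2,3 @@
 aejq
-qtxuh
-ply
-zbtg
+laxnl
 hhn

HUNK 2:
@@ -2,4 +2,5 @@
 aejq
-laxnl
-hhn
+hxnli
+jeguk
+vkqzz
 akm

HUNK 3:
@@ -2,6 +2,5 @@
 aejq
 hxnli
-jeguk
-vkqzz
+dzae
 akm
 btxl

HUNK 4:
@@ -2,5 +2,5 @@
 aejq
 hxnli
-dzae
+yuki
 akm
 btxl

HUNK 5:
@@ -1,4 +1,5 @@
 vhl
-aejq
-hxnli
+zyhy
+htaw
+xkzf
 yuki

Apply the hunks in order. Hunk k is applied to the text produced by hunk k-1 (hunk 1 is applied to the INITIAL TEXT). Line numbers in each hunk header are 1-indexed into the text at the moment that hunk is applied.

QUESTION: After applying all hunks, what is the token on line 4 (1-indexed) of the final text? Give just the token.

Hunk 1: at line 2 remove [qtxuh,ply,zbtg] add [laxnl] -> 6 lines: vhl aejq laxnl hhn akm btxl
Hunk 2: at line 2 remove [laxnl,hhn] add [hxnli,jeguk,vkqzz] -> 7 lines: vhl aejq hxnli jeguk vkqzz akm btxl
Hunk 3: at line 2 remove [jeguk,vkqzz] add [dzae] -> 6 lines: vhl aejq hxnli dzae akm btxl
Hunk 4: at line 2 remove [dzae] add [yuki] -> 6 lines: vhl aejq hxnli yuki akm btxl
Hunk 5: at line 1 remove [aejq,hxnli] add [zyhy,htaw,xkzf] -> 7 lines: vhl zyhy htaw xkzf yuki akm btxl
Final line 4: xkzf

Answer: xkzf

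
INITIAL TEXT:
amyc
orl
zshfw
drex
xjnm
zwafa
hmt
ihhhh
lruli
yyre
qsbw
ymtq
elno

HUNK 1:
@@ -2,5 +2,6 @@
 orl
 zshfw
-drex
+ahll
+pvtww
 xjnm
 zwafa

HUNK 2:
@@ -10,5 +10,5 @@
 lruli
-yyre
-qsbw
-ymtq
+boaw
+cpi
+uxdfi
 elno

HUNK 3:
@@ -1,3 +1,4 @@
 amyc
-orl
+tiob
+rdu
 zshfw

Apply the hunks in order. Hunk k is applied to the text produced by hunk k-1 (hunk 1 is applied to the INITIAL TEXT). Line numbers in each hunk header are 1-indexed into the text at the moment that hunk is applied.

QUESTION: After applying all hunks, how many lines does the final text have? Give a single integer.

Hunk 1: at line 2 remove [drex] add [ahll,pvtww] -> 14 lines: amyc orl zshfw ahll pvtww xjnm zwafa hmt ihhhh lruli yyre qsbw ymtq elno
Hunk 2: at line 10 remove [yyre,qsbw,ymtq] add [boaw,cpi,uxdfi] -> 14 lines: amyc orl zshfw ahll pvtww xjnm zwafa hmt ihhhh lruli boaw cpi uxdfi elno
Hunk 3: at line 1 remove [orl] add [tiob,rdu] -> 15 lines: amyc tiob rdu zshfw ahll pvtww xjnm zwafa hmt ihhhh lruli boaw cpi uxdfi elno
Final line count: 15

Answer: 15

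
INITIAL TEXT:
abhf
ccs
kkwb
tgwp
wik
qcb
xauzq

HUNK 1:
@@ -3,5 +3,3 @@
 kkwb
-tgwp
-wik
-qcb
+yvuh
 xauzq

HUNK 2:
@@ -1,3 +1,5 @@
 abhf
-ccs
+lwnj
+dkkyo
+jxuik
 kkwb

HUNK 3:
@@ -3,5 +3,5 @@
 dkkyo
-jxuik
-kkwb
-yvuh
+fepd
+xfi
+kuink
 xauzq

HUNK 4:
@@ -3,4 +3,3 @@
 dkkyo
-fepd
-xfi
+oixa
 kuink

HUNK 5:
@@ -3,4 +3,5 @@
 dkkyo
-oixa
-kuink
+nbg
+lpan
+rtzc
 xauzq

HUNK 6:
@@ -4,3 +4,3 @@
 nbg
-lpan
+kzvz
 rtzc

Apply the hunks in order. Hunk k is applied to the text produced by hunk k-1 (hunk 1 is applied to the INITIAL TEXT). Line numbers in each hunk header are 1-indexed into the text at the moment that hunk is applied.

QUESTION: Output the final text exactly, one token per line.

Answer: abhf
lwnj
dkkyo
nbg
kzvz
rtzc
xauzq

Derivation:
Hunk 1: at line 3 remove [tgwp,wik,qcb] add [yvuh] -> 5 lines: abhf ccs kkwb yvuh xauzq
Hunk 2: at line 1 remove [ccs] add [lwnj,dkkyo,jxuik] -> 7 lines: abhf lwnj dkkyo jxuik kkwb yvuh xauzq
Hunk 3: at line 3 remove [jxuik,kkwb,yvuh] add [fepd,xfi,kuink] -> 7 lines: abhf lwnj dkkyo fepd xfi kuink xauzq
Hunk 4: at line 3 remove [fepd,xfi] add [oixa] -> 6 lines: abhf lwnj dkkyo oixa kuink xauzq
Hunk 5: at line 3 remove [oixa,kuink] add [nbg,lpan,rtzc] -> 7 lines: abhf lwnj dkkyo nbg lpan rtzc xauzq
Hunk 6: at line 4 remove [lpan] add [kzvz] -> 7 lines: abhf lwnj dkkyo nbg kzvz rtzc xauzq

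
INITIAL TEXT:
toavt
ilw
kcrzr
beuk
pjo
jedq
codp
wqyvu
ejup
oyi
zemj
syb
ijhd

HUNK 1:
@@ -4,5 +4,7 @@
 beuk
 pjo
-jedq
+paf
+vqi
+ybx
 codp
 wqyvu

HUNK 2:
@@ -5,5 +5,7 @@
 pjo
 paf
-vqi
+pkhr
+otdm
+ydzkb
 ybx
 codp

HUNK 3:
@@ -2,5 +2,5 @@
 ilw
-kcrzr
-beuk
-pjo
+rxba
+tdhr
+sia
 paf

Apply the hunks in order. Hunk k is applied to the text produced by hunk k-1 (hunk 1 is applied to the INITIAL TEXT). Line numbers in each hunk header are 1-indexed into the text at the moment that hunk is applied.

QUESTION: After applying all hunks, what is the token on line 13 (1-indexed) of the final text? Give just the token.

Answer: ejup

Derivation:
Hunk 1: at line 4 remove [jedq] add [paf,vqi,ybx] -> 15 lines: toavt ilw kcrzr beuk pjo paf vqi ybx codp wqyvu ejup oyi zemj syb ijhd
Hunk 2: at line 5 remove [vqi] add [pkhr,otdm,ydzkb] -> 17 lines: toavt ilw kcrzr beuk pjo paf pkhr otdm ydzkb ybx codp wqyvu ejup oyi zemj syb ijhd
Hunk 3: at line 2 remove [kcrzr,beuk,pjo] add [rxba,tdhr,sia] -> 17 lines: toavt ilw rxba tdhr sia paf pkhr otdm ydzkb ybx codp wqyvu ejup oyi zemj syb ijhd
Final line 13: ejup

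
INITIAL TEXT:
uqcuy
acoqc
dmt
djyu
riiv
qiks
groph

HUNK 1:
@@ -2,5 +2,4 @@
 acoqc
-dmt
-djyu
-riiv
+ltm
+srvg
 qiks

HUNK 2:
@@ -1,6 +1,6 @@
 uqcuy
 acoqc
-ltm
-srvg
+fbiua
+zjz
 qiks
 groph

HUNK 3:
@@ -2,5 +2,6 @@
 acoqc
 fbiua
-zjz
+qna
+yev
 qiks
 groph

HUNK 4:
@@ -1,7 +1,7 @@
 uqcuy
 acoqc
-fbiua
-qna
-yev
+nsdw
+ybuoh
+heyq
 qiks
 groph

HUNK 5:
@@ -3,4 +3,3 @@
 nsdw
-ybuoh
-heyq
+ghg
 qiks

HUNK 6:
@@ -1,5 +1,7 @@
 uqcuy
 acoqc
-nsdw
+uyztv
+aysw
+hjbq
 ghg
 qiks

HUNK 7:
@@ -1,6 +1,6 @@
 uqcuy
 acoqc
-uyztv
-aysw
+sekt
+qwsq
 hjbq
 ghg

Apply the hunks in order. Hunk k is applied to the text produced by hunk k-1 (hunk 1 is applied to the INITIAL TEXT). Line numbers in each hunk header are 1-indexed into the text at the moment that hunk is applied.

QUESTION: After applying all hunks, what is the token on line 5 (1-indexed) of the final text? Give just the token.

Hunk 1: at line 2 remove [dmt,djyu,riiv] add [ltm,srvg] -> 6 lines: uqcuy acoqc ltm srvg qiks groph
Hunk 2: at line 1 remove [ltm,srvg] add [fbiua,zjz] -> 6 lines: uqcuy acoqc fbiua zjz qiks groph
Hunk 3: at line 2 remove [zjz] add [qna,yev] -> 7 lines: uqcuy acoqc fbiua qna yev qiks groph
Hunk 4: at line 1 remove [fbiua,qna,yev] add [nsdw,ybuoh,heyq] -> 7 lines: uqcuy acoqc nsdw ybuoh heyq qiks groph
Hunk 5: at line 3 remove [ybuoh,heyq] add [ghg] -> 6 lines: uqcuy acoqc nsdw ghg qiks groph
Hunk 6: at line 1 remove [nsdw] add [uyztv,aysw,hjbq] -> 8 lines: uqcuy acoqc uyztv aysw hjbq ghg qiks groph
Hunk 7: at line 1 remove [uyztv,aysw] add [sekt,qwsq] -> 8 lines: uqcuy acoqc sekt qwsq hjbq ghg qiks groph
Final line 5: hjbq

Answer: hjbq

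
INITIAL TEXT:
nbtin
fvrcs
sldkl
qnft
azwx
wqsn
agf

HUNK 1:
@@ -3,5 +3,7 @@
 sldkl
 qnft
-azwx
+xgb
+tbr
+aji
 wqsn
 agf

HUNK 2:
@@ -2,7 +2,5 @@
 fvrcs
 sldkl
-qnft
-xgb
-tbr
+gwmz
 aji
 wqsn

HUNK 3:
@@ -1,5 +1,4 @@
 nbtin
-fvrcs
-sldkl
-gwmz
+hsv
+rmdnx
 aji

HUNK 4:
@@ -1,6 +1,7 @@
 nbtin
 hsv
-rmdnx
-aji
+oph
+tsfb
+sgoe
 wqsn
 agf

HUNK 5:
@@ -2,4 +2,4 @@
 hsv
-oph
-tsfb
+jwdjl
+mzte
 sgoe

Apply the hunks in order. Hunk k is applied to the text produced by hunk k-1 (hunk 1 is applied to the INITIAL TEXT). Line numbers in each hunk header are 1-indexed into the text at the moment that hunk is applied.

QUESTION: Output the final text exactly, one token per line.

Answer: nbtin
hsv
jwdjl
mzte
sgoe
wqsn
agf

Derivation:
Hunk 1: at line 3 remove [azwx] add [xgb,tbr,aji] -> 9 lines: nbtin fvrcs sldkl qnft xgb tbr aji wqsn agf
Hunk 2: at line 2 remove [qnft,xgb,tbr] add [gwmz] -> 7 lines: nbtin fvrcs sldkl gwmz aji wqsn agf
Hunk 3: at line 1 remove [fvrcs,sldkl,gwmz] add [hsv,rmdnx] -> 6 lines: nbtin hsv rmdnx aji wqsn agf
Hunk 4: at line 1 remove [rmdnx,aji] add [oph,tsfb,sgoe] -> 7 lines: nbtin hsv oph tsfb sgoe wqsn agf
Hunk 5: at line 2 remove [oph,tsfb] add [jwdjl,mzte] -> 7 lines: nbtin hsv jwdjl mzte sgoe wqsn agf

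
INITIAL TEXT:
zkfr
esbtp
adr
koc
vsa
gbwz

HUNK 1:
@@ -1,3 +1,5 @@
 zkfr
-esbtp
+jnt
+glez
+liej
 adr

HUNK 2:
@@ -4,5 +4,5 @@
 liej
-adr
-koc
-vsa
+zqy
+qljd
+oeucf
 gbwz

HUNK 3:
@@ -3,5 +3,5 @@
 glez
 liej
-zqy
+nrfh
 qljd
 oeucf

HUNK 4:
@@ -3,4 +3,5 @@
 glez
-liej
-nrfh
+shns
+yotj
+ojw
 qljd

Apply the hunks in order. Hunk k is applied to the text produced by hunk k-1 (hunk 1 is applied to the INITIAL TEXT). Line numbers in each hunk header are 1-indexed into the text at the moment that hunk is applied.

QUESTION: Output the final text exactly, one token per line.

Answer: zkfr
jnt
glez
shns
yotj
ojw
qljd
oeucf
gbwz

Derivation:
Hunk 1: at line 1 remove [esbtp] add [jnt,glez,liej] -> 8 lines: zkfr jnt glez liej adr koc vsa gbwz
Hunk 2: at line 4 remove [adr,koc,vsa] add [zqy,qljd,oeucf] -> 8 lines: zkfr jnt glez liej zqy qljd oeucf gbwz
Hunk 3: at line 3 remove [zqy] add [nrfh] -> 8 lines: zkfr jnt glez liej nrfh qljd oeucf gbwz
Hunk 4: at line 3 remove [liej,nrfh] add [shns,yotj,ojw] -> 9 lines: zkfr jnt glez shns yotj ojw qljd oeucf gbwz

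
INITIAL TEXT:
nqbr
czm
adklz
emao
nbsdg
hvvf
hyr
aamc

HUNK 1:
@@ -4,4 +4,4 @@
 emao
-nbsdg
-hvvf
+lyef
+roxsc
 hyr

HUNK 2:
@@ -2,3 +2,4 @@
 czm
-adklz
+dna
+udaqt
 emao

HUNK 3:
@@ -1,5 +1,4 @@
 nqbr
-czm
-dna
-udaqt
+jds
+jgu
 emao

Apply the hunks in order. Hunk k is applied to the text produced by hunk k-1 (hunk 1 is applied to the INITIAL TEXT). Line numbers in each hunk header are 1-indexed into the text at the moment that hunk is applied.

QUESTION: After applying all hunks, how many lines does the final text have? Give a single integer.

Hunk 1: at line 4 remove [nbsdg,hvvf] add [lyef,roxsc] -> 8 lines: nqbr czm adklz emao lyef roxsc hyr aamc
Hunk 2: at line 2 remove [adklz] add [dna,udaqt] -> 9 lines: nqbr czm dna udaqt emao lyef roxsc hyr aamc
Hunk 3: at line 1 remove [czm,dna,udaqt] add [jds,jgu] -> 8 lines: nqbr jds jgu emao lyef roxsc hyr aamc
Final line count: 8

Answer: 8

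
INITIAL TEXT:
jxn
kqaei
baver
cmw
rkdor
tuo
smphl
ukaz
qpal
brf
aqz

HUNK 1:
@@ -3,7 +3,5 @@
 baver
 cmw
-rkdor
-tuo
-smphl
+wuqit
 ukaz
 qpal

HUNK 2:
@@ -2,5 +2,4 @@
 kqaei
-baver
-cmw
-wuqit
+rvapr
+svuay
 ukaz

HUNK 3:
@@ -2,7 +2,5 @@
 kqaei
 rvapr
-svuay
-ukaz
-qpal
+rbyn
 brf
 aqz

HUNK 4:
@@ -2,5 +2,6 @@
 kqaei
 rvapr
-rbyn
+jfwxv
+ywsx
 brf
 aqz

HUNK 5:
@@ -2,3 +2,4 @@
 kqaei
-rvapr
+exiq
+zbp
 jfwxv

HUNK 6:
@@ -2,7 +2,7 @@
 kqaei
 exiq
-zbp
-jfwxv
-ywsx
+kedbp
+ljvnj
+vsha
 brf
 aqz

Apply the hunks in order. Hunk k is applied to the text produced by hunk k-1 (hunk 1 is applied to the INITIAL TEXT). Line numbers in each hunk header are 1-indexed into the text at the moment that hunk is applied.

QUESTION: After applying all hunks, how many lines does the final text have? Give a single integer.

Answer: 8

Derivation:
Hunk 1: at line 3 remove [rkdor,tuo,smphl] add [wuqit] -> 9 lines: jxn kqaei baver cmw wuqit ukaz qpal brf aqz
Hunk 2: at line 2 remove [baver,cmw,wuqit] add [rvapr,svuay] -> 8 lines: jxn kqaei rvapr svuay ukaz qpal brf aqz
Hunk 3: at line 2 remove [svuay,ukaz,qpal] add [rbyn] -> 6 lines: jxn kqaei rvapr rbyn brf aqz
Hunk 4: at line 2 remove [rbyn] add [jfwxv,ywsx] -> 7 lines: jxn kqaei rvapr jfwxv ywsx brf aqz
Hunk 5: at line 2 remove [rvapr] add [exiq,zbp] -> 8 lines: jxn kqaei exiq zbp jfwxv ywsx brf aqz
Hunk 6: at line 2 remove [zbp,jfwxv,ywsx] add [kedbp,ljvnj,vsha] -> 8 lines: jxn kqaei exiq kedbp ljvnj vsha brf aqz
Final line count: 8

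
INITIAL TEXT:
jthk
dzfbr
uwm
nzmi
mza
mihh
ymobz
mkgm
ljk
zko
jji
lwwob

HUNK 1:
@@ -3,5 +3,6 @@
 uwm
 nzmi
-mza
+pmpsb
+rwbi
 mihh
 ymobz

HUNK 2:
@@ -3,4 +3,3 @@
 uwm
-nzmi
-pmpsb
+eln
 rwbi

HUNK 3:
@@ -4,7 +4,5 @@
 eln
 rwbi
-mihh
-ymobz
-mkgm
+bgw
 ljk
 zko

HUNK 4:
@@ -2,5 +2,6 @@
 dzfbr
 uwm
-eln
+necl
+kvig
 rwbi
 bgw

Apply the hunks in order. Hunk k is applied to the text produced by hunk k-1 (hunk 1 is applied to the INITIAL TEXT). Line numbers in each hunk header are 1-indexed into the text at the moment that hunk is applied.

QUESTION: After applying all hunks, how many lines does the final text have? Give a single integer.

Answer: 11

Derivation:
Hunk 1: at line 3 remove [mza] add [pmpsb,rwbi] -> 13 lines: jthk dzfbr uwm nzmi pmpsb rwbi mihh ymobz mkgm ljk zko jji lwwob
Hunk 2: at line 3 remove [nzmi,pmpsb] add [eln] -> 12 lines: jthk dzfbr uwm eln rwbi mihh ymobz mkgm ljk zko jji lwwob
Hunk 3: at line 4 remove [mihh,ymobz,mkgm] add [bgw] -> 10 lines: jthk dzfbr uwm eln rwbi bgw ljk zko jji lwwob
Hunk 4: at line 2 remove [eln] add [necl,kvig] -> 11 lines: jthk dzfbr uwm necl kvig rwbi bgw ljk zko jji lwwob
Final line count: 11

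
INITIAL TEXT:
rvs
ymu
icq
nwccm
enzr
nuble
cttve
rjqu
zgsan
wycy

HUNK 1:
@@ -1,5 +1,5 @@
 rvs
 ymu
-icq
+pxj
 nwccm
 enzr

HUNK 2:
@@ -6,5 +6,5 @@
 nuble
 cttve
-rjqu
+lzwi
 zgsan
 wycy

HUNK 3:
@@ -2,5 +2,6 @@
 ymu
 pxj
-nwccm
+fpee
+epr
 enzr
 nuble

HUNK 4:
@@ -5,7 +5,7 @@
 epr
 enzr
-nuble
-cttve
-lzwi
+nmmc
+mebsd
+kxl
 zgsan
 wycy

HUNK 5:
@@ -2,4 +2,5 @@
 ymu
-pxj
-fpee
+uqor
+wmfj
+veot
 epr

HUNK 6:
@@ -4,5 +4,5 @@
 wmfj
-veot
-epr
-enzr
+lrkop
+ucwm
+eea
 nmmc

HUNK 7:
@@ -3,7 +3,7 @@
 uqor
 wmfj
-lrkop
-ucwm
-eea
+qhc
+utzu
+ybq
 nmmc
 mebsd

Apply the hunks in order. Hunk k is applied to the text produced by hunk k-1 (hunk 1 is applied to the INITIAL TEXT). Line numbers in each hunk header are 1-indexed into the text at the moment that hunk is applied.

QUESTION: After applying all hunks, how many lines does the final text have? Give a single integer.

Answer: 12

Derivation:
Hunk 1: at line 1 remove [icq] add [pxj] -> 10 lines: rvs ymu pxj nwccm enzr nuble cttve rjqu zgsan wycy
Hunk 2: at line 6 remove [rjqu] add [lzwi] -> 10 lines: rvs ymu pxj nwccm enzr nuble cttve lzwi zgsan wycy
Hunk 3: at line 2 remove [nwccm] add [fpee,epr] -> 11 lines: rvs ymu pxj fpee epr enzr nuble cttve lzwi zgsan wycy
Hunk 4: at line 5 remove [nuble,cttve,lzwi] add [nmmc,mebsd,kxl] -> 11 lines: rvs ymu pxj fpee epr enzr nmmc mebsd kxl zgsan wycy
Hunk 5: at line 2 remove [pxj,fpee] add [uqor,wmfj,veot] -> 12 lines: rvs ymu uqor wmfj veot epr enzr nmmc mebsd kxl zgsan wycy
Hunk 6: at line 4 remove [veot,epr,enzr] add [lrkop,ucwm,eea] -> 12 lines: rvs ymu uqor wmfj lrkop ucwm eea nmmc mebsd kxl zgsan wycy
Hunk 7: at line 3 remove [lrkop,ucwm,eea] add [qhc,utzu,ybq] -> 12 lines: rvs ymu uqor wmfj qhc utzu ybq nmmc mebsd kxl zgsan wycy
Final line count: 12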